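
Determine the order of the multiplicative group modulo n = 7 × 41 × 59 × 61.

φ(7) = 7 − 1 = 6.
φ(41) = 41 − 1 = 40.
φ(59) = 59 − 1 = 58.
φ(61) = 61 − 1 = 60.
φ(1032913) = 6 × 40 × 58 × 60 = 835200.

835200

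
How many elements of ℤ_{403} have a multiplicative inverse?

Factor 403: 403 = 13 × 31.
φ(403) = 403 · (1 − 1/13) · (1 − 1/31)
       = 403 · 360/403 = 360.

360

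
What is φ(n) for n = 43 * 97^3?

37937088

φ(39244939) = 39244939 · (1 − 1/43) · (1 − 1/97)
       = 39244939 · 4032/4171 = 37937088.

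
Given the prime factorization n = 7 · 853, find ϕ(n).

5112

φ(7) = 7 − 1 = 6.
φ(853) = 853 − 1 = 852.
Multiply: 6 · 852 = 5112.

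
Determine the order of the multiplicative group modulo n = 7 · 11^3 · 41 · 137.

39494400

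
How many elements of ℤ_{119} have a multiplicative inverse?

Prime factorization: 119 = 7 · 17.
φ(119) = 119 · (1 − 1/7) · (1 − 1/17)
       = 119 · 96/119 = 96.

96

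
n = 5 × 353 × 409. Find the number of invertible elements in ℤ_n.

φ(5) = 5 − 1 = 4.
φ(353) = 353 − 1 = 352.
φ(409) = 409 − 1 = 408.
Since φ is multiplicative, φ(721885) = 4 · 352 · 408 = 574464.

574464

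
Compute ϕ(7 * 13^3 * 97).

1168128

φ(7) = 7 − 1 = 6.
φ(13^3) = 13^2·(13−1) = 169·12 = 2028.
φ(97) = 97 − 1 = 96.
Multiply: 6 · 2028 · 96 = 1168128.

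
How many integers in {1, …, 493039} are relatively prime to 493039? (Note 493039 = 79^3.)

486798

φ(79^3) = 79^3 − 79^2 = 493039 − 6241 = 486798.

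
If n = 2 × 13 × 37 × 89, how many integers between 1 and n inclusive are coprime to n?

38016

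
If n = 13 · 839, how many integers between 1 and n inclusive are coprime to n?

10056

φ(13) = 13 − 1 = 12.
φ(839) = 839 − 1 = 838.
φ(10907) = 12 × 838 = 10056.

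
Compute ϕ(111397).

86400

First factor: 111397 = 11 × 13 × 19 × 41.
φ(11) = 11 − 1 = 10.
φ(13) = 13 − 1 = 12.
φ(19) = 19 − 1 = 18.
φ(41) = 41 − 1 = 40.
Since φ is multiplicative, φ(111397) = 10 · 12 · 18 · 40 = 86400.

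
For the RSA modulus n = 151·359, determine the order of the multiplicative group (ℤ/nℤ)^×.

For distinct primes, φ(pq) = (p−1)(q−1) = 150 × 358 = 53700.

53700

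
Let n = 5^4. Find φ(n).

φ(5^4) = 5^3·(5−1) = 125·4 = 500.

500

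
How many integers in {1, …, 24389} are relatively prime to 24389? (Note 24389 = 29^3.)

φ(29^3) = 29^3 − 29^2 = 24389 − 841 = 23548.

23548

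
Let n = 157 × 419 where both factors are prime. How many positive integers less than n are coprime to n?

φ(157) = 157 − 1 = 156.
φ(419) = 419 − 1 = 418.
Since φ is multiplicative, φ(65783) = 156 · 418 = 65208.

65208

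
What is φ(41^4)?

φ(41^4) = 41^3·(41−1) = 68921·40 = 2756840.

2756840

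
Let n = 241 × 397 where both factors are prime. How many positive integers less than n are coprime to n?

φ(95677) = 95677 · (1 − 1/241) · (1 − 1/397)
       = 95677 · 95040/95677 = 95040.

95040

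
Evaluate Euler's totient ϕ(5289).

3360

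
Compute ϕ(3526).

First factor: 3526 = 2 * 41 * 43.
φ(3526) = 3526 · (1 − 1/2) · (1 − 1/41) · (1 − 1/43)
       = 3526 · 1680/3526 = 1680.

1680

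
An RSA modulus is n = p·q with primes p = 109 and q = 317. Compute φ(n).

34128

φ(n) = (p − 1)(q − 1) = (109−1)(317−1) = 108·316 = 34128.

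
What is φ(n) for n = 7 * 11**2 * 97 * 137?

φ(11255783) = 11255783 · (1 − 1/7) · (1 − 1/11) · (1 − 1/97) · (1 − 1/137)
       = 11255783 · 783360/1023253 = 8616960.

8616960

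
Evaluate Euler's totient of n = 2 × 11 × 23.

φ(2) = 2 − 1 = 1.
φ(11) = 11 − 1 = 10.
φ(23) = 23 − 1 = 22.
Multiply: 1 · 10 · 22 = 220.

220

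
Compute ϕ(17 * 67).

1056

φ(17) = 17 − 1 = 16.
φ(67) = 67 − 1 = 66.
Multiply: 16 · 66 = 1056.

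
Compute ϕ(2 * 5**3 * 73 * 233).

1670400

φ(2) = 2 − 1 = 1.
φ(5^3) = 5^2·(5−1) = 25·4 = 100.
φ(73) = 73 − 1 = 72.
φ(233) = 233 − 1 = 232.
φ(4252250) = 1 × 100 × 72 × 232 = 1670400.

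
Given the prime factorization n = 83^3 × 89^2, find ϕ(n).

φ(83^3) = 83^3 − 83^2 = 571787 − 6889 = 564898.
φ(89^2) = 89^1·(89−1) = 89·88 = 7832.
Multiply: 564898 · 7832 = 4424281136.

4424281136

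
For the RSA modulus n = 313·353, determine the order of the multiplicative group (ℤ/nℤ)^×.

109824

φ(pq) = (p−1)(q−1) = 312 · 352 = 109824.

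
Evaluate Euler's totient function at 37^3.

φ(50653) = 50653 · (1 − 1/37)
       = 50653 · 36/37 = 49284.

49284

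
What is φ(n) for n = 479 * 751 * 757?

φ(272314853) = 272314853 · (1 − 1/479) · (1 − 1/751) · (1 − 1/757)
       = 272314853 · 271026000/272314853 = 271026000.

271026000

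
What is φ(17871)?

17871 = 3 · 7 · 23 · 37.
φ(17871) = 17871 · (1 − 1/3) · (1 − 1/7) · (1 − 1/23) · (1 − 1/37)
       = 17871 · 9504/17871 = 9504.

9504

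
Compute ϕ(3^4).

54

φ(3^4) = 3^4 − 3^3 = 81 − 27 = 54.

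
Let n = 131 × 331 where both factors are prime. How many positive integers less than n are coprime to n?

42900

φ(131) = 131 − 1 = 130.
φ(331) = 331 − 1 = 330.
Since φ is multiplicative, φ(43361) = 130 · 330 = 42900.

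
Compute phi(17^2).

272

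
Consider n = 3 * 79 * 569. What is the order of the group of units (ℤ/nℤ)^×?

88608

φ(134853) = 134853 · (1 − 1/3) · (1 − 1/79) · (1 − 1/569)
       = 134853 · 88608/134853 = 88608.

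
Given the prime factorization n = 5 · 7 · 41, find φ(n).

960

φ(1435) = 1435 · (1 − 1/5) · (1 − 1/7) · (1 − 1/41)
       = 1435 · 960/1435 = 960.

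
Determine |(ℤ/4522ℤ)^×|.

4522 = 2 · 7 · 17 · 19.
φ(4522) = 4522 · (1 − 1/2) · (1 − 1/7) · (1 − 1/17) · (1 − 1/19)
       = 4522 · 1728/4522 = 1728.

1728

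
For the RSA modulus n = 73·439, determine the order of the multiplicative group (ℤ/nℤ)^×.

φ(32047) = 32047 · (1 − 1/73) · (1 − 1/439)
       = 32047 · 31536/32047 = 31536.

31536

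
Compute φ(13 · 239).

2856

φ(3107) = 3107 · (1 − 1/13) · (1 − 1/239)
       = 3107 · 2856/3107 = 2856.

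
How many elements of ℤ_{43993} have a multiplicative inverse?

40320

First factor: 43993 = 29 · 37 · 41.
φ(29) = 29 − 1 = 28.
φ(37) = 37 − 1 = 36.
φ(41) = 41 − 1 = 40.
Since φ is multiplicative, φ(43993) = 28 · 36 · 40 = 40320.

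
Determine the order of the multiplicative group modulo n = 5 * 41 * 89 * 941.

13235200

φ(5) = 5 − 1 = 4.
φ(41) = 41 − 1 = 40.
φ(89) = 89 − 1 = 88.
φ(941) = 941 − 1 = 940.
Multiply: 4 · 40 · 88 · 940 = 13235200.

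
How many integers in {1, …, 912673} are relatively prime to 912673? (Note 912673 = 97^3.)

903264

φ(912673) = 912673 · (1 − 1/97)
       = 912673 · 96/97 = 903264.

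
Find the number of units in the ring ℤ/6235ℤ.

Prime factorization: 6235 = 5 · 29 · 43.
φ(6235) = 6235 · (1 − 1/5) · (1 − 1/29) · (1 − 1/43)
       = 6235 · 4704/6235 = 4704.

4704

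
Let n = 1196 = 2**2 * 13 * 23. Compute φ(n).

528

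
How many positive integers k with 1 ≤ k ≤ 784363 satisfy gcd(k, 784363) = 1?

First factor: 784363 = 17 · 29 · 37 · 43.
φ(784363) = 784363 · (1 − 1/17) · (1 − 1/29) · (1 − 1/37) · (1 − 1/43)
       = 784363 · 677376/784363 = 677376.

677376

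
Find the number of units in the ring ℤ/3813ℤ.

2400

First factor: 3813 = 3 · 31 · 41.
φ(3) = 3 − 1 = 2.
φ(31) = 31 − 1 = 30.
φ(41) = 41 − 1 = 40.
φ(3813) = 2 × 30 × 40 = 2400.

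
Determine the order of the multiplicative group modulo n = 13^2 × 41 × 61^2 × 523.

11921644800

φ(13^2) = 13^1·(13−1) = 13·12 = 156.
φ(41) = 41 − 1 = 40.
φ(61^2) = 61^1·(61−1) = 61·60 = 3660.
φ(523) = 523 − 1 = 522.
Multiply: 156 · 40 · 3660 · 522 = 11921644800.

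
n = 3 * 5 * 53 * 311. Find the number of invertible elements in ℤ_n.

128960

φ(3) = 3 − 1 = 2.
φ(5) = 5 − 1 = 4.
φ(53) = 53 − 1 = 52.
φ(311) = 311 − 1 = 310.
Multiply: 2 · 4 · 52 · 310 = 128960.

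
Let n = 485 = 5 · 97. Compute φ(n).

φ(485) = 485 · (1 − 1/5) · (1 − 1/97)
       = 485 · 384/485 = 384.

384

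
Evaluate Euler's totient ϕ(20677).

First factor: 20677 = 23 · 29 · 31.
φ(20677) = 20677 · (1 − 1/23) · (1 − 1/29) · (1 − 1/31)
       = 20677 · 18480/20677 = 18480.

18480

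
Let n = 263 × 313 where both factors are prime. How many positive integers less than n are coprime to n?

81744

φ(82319) = 82319 · (1 − 1/263) · (1 − 1/313)
       = 82319 · 81744/82319 = 81744.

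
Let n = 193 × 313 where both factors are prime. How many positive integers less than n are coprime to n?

φ(pq) = (p−1)(q−1) = 192 · 312 = 59904.

59904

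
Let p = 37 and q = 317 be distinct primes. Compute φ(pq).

11376

φ(n) = (p − 1)(q − 1) = (37−1)(317−1) = 36·316 = 11376.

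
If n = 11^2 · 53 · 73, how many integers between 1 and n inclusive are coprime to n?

φ(11^2) = 11^2 − 11^1 = 121 − 11 = 110.
φ(53) = 53 − 1 = 52.
φ(73) = 73 − 1 = 72.
Since φ is multiplicative, φ(468149) = 110 · 52 · 72 = 411840.

411840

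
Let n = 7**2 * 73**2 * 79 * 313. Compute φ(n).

φ(7^2) = 7^1·(7−1) = 7·6 = 42.
φ(73^2) = 73^1·(73−1) = 73·72 = 5256.
φ(79) = 79 − 1 = 78.
φ(313) = 313 − 1 = 312.
φ(6456738967) = 42 × 5256 × 78 × 312 = 5372220672.

5372220672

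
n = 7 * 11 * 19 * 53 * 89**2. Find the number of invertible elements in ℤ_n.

439845120

φ(7) = 7 − 1 = 6.
φ(11) = 11 − 1 = 10.
φ(19) = 19 − 1 = 18.
φ(53) = 53 − 1 = 52.
φ(89^2) = 89^2 − 89^1 = 7921 − 89 = 7832.
Multiply: 6 · 10 · 18 · 52 · 7832 = 439845120.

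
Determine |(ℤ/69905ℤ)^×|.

48000

Prime factorization: 69905 = 5 * 11 * 31 * 41.
φ(5) = 5 − 1 = 4.
φ(11) = 11 − 1 = 10.
φ(31) = 31 − 1 = 30.
φ(41) = 41 − 1 = 40.
φ(69905) = 4 × 10 × 30 × 40 = 48000.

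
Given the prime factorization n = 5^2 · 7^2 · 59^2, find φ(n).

2874480

φ(5^2) = 5^1·(5−1) = 5·4 = 20.
φ(7^2) = 7^1·(7−1) = 7·6 = 42.
φ(59^2) = 59^1·(59−1) = 59·58 = 3422.
φ(4264225) = 20 × 42 × 3422 = 2874480.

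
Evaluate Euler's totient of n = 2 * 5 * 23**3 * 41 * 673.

1251317760

φ(3357240310) = 3357240310 · (1 − 1/2) · (1 − 1/5) · (1 − 1/23) · (1 − 1/41) · (1 − 1/673)
       = 3357240310 · 2365440/6346390 = 1251317760.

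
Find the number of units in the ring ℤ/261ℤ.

261 = 3^2 · 29.
φ(3^2) = 3^1·(3−1) = 3·2 = 6.
φ(29) = 29 − 1 = 28.
Multiply: 6 · 28 = 168.

168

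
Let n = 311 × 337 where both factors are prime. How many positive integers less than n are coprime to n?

φ(n) = (p − 1)(q − 1) = (311−1)(337−1) = 310·336 = 104160.

104160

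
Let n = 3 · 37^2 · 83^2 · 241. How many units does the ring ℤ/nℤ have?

4351484160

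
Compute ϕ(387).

252

Factor 387: 387 = 3**2 · 43.
φ(3^2) = 3^2 − 3^1 = 9 − 3 = 6.
φ(43) = 43 − 1 = 42.
Since φ is multiplicative, φ(387) = 6 · 42 = 252.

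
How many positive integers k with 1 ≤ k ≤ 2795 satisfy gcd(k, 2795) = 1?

2016

Prime factorization: 2795 = 5 · 13 · 43.
φ(5) = 5 − 1 = 4.
φ(13) = 13 − 1 = 12.
φ(43) = 43 − 1 = 42.
Multiply: 4 · 12 · 42 = 2016.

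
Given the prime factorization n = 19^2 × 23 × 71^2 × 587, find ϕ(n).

21913048080

φ(19^2) = 19^2 − 19^1 = 361 − 19 = 342.
φ(23) = 23 − 1 = 22.
φ(71^2) = 71^1·(71−1) = 71·70 = 4970.
φ(587) = 587 − 1 = 586.
Since φ is multiplicative, φ(24569133301) = 342 · 22 · 4970 · 586 = 21913048080.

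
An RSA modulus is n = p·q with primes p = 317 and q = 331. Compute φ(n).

104280

φ(104927) = 104927 · (1 − 1/317) · (1 − 1/331)
       = 104927 · 104280/104927 = 104280.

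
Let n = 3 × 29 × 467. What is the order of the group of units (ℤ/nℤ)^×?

φ(40629) = 40629 · (1 − 1/3) · (1 − 1/29) · (1 − 1/467)
       = 40629 · 26096/40629 = 26096.

26096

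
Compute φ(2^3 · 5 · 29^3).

376768

φ(975560) = 975560 · (1 − 1/2) · (1 − 1/5) · (1 − 1/29)
       = 975560 · 112/290 = 376768.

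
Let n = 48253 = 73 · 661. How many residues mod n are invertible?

φ(48253) = 48253 · (1 − 1/73) · (1 − 1/661)
       = 48253 · 47520/48253 = 47520.

47520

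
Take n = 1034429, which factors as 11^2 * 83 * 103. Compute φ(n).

φ(1034429) = 1034429 · (1 − 1/11) · (1 − 1/83) · (1 − 1/103)
       = 1034429 · 83640/94039 = 920040.

920040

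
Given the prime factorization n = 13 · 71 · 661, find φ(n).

554400

φ(13) = 13 − 1 = 12.
φ(71) = 71 − 1 = 70.
φ(661) = 661 − 1 = 660.
Multiply: 12 · 70 · 660 = 554400.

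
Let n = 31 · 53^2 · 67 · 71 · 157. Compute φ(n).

φ(31) = 31 − 1 = 30.
φ(53^2) = 53^1·(53−1) = 53·52 = 2756.
φ(67) = 67 − 1 = 66.
φ(71) = 71 − 1 = 70.
φ(157) = 157 − 1 = 156.
Multiply: 30 · 2756 · 66 · 70 · 156 = 59589129600.

59589129600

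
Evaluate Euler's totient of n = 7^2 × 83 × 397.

φ(1614599) = 1614599 · (1 − 1/7) · (1 − 1/83) · (1 − 1/397)
       = 1614599 · 194832/230657 = 1363824.

1363824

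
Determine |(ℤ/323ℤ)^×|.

288

Factor 323: 323 = 17 * 19.
φ(323) = 323 · (1 − 1/17) · (1 − 1/19)
       = 323 · 288/323 = 288.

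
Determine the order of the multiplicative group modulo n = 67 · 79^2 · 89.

35788896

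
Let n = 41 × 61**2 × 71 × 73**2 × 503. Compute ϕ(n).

27039470976000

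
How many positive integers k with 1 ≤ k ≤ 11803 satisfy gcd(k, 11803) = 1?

10080

First factor: 11803 = 11 * 29 * 37.
φ(11803) = 11803 · (1 − 1/11) · (1 − 1/29) · (1 − 1/37)
       = 11803 · 10080/11803 = 10080.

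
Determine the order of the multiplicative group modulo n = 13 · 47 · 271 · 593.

88231680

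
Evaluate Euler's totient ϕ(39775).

30240

39775 = 5**2 * 37 * 43.
φ(39775) = 39775 · (1 − 1/5) · (1 − 1/37) · (1 − 1/43)
       = 39775 · 6048/7955 = 30240.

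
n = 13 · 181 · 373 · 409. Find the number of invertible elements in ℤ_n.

φ(358966621) = 358966621 · (1 − 1/13) · (1 − 1/181) · (1 − 1/373) · (1 − 1/409)
       = 358966621 · 327836160/358966621 = 327836160.

327836160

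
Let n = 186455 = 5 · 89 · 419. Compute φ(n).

147136

φ(5) = 5 − 1 = 4.
φ(89) = 89 − 1 = 88.
φ(419) = 419 − 1 = 418.
Since φ is multiplicative, φ(186455) = 4 · 88 · 418 = 147136.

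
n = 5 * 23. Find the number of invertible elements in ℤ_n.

88

φ(115) = 115 · (1 − 1/5) · (1 − 1/23)
       = 115 · 88/115 = 88.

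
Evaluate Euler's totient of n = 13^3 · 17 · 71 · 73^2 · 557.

6637677096960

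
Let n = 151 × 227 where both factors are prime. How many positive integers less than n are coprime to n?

φ(151) = 151 − 1 = 150.
φ(227) = 227 − 1 = 226.
φ(34277) = 150 × 226 = 33900.

33900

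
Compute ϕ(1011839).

First factor: 1011839 = 23 · 29 · 37 · 41.
φ(23) = 23 − 1 = 22.
φ(29) = 29 − 1 = 28.
φ(37) = 37 − 1 = 36.
φ(41) = 41 − 1 = 40.
Multiply: 22 · 28 · 36 · 40 = 887040.

887040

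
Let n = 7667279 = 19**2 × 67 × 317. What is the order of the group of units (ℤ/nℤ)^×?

φ(19^2) = 19^1·(19−1) = 19·18 = 342.
φ(67) = 67 − 1 = 66.
φ(317) = 317 − 1 = 316.
φ(7667279) = 342 × 66 × 316 = 7132752.

7132752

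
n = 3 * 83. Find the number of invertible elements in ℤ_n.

φ(3) = 3 − 1 = 2.
φ(83) = 83 − 1 = 82.
Multiply: 2 · 82 = 164.

164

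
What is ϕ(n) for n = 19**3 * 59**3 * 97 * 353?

44332846829568

φ(48235110463201) = 48235110463201 · (1 − 1/19) · (1 − 1/59) · (1 − 1/97) · (1 − 1/353)
       = 48235110463201 · 35278848/38384161 = 44332846829568.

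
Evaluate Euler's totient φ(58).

28

First factor: 58 = 2 · 29.
φ(58) = 58 · (1 − 1/2) · (1 − 1/29)
       = 58 · 28/58 = 28.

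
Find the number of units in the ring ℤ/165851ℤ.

127008

165851 = 7 · 19 · 29 · 43.
φ(7) = 7 − 1 = 6.
φ(19) = 19 − 1 = 18.
φ(29) = 29 − 1 = 28.
φ(43) = 43 − 1 = 42.
φ(165851) = 6 × 18 × 28 × 42 = 127008.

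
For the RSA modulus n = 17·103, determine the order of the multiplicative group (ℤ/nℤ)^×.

φ(1751) = 1751 · (1 − 1/17) · (1 − 1/103)
       = 1751 · 1632/1751 = 1632.

1632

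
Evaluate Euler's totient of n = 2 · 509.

508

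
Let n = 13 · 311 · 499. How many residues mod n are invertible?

φ(2017457) = 2017457 · (1 − 1/13) · (1 − 1/311) · (1 − 1/499)
       = 2017457 · 1852560/2017457 = 1852560.

1852560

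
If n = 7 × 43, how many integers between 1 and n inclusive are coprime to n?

φ(7) = 7 − 1 = 6.
φ(43) = 43 − 1 = 42.
Multiply: 6 · 42 = 252.

252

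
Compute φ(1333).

1260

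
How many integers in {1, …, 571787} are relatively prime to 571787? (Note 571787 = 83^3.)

φ(83^3) = 83^3 − 83^2 = 571787 − 6889 = 564898.

564898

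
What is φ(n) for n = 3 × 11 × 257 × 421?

2150400

φ(3570501) = 3570501 · (1 − 1/3) · (1 − 1/11) · (1 − 1/257) · (1 − 1/421)
       = 3570501 · 2150400/3570501 = 2150400.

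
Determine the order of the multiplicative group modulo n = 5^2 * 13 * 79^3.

φ(5^2) = 5^2 − 5^1 = 25 − 5 = 20.
φ(13) = 13 − 1 = 12.
φ(79^3) = 79^3 − 79^2 = 493039 − 6241 = 486798.
φ(160237675) = 20 × 12 × 486798 = 116831520.

116831520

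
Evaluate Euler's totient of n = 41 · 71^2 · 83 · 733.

11932771200

φ(12574265359) = 12574265359 · (1 − 1/41) · (1 − 1/71) · (1 − 1/83) · (1 − 1/733)
       = 12574265359 · 168067200/177102329 = 11932771200.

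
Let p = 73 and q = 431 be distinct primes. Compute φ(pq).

30960

φ(pq) = (p−1)(q−1) = 72 · 430 = 30960.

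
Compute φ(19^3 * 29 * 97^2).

φ(19^3) = 19^3 − 19^2 = 6859 − 361 = 6498.
φ(29) = 29 − 1 = 28.
φ(97^2) = 97^1·(97−1) = 97·96 = 9312.
Multiply: 6498 · 28 · 9312 = 1694262528.

1694262528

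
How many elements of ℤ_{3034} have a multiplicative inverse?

1440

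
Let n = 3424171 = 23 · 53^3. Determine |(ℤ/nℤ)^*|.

3213496

φ(23) = 23 − 1 = 22.
φ(53^3) = 53^3 − 53^2 = 148877 − 2809 = 146068.
Since φ is multiplicative, φ(3424171) = 22 · 146068 = 3213496.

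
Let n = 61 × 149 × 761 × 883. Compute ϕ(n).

5952441600

φ(61) = 61 − 1 = 60.
φ(149) = 149 − 1 = 148.
φ(761) = 761 − 1 = 760.
φ(883) = 883 − 1 = 882.
Since φ is multiplicative, φ(6107471707) = 60 · 148 · 760 · 882 = 5952441600.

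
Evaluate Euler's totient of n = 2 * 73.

72

φ(2) = 2 − 1 = 1.
φ(73) = 73 − 1 = 72.
Since φ is multiplicative, φ(146) = 1 · 72 = 72.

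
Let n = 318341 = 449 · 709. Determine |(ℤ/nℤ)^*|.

317184

φ(449) = 449 − 1 = 448.
φ(709) = 709 − 1 = 708.
Since φ is multiplicative, φ(318341) = 448 · 708 = 317184.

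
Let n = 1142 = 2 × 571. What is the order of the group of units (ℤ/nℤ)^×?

570

φ(2) = 2 − 1 = 1.
φ(571) = 571 − 1 = 570.
Since φ is multiplicative, φ(1142) = 1 · 570 = 570.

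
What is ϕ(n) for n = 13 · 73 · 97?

82944

φ(92053) = 92053 · (1 − 1/13) · (1 − 1/73) · (1 − 1/97)
       = 92053 · 82944/92053 = 82944.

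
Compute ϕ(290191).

237600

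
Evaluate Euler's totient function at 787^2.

φ(619369) = 619369 · (1 − 1/787)
       = 619369 · 786/787 = 618582.

618582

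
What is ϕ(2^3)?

4

φ(2^3) = 2^3 − 2^2 = 8 − 4 = 4.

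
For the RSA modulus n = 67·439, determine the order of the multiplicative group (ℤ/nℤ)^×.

28908

φ(29413) = 29413 · (1 − 1/67) · (1 − 1/439)
       = 29413 · 28908/29413 = 28908.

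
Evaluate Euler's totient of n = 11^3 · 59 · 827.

φ(64943483) = 64943483 · (1 − 1/11) · (1 − 1/59) · (1 − 1/827)
       = 64943483 · 479080/536723 = 57968680.

57968680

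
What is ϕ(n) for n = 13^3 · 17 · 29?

908544

φ(13^3) = 13^2·(13−1) = 169·12 = 2028.
φ(17) = 17 − 1 = 16.
φ(29) = 29 − 1 = 28.
Multiply: 2028 · 16 · 28 = 908544.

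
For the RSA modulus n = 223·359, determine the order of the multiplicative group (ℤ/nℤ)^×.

φ(80057) = 80057 · (1 − 1/223) · (1 − 1/359)
       = 80057 · 79476/80057 = 79476.

79476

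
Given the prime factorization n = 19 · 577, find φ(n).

10368

φ(19) = 19 − 1 = 18.
φ(577) = 577 − 1 = 576.
φ(10963) = 18 × 576 = 10368.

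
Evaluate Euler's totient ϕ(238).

96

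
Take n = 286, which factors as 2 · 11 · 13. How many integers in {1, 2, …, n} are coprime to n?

120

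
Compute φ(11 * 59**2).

φ(38291) = 38291 · (1 − 1/11) · (1 − 1/59)
       = 38291 · 580/649 = 34220.

34220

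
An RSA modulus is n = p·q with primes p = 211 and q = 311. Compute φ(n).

φ(211) = 211 − 1 = 210.
φ(311) = 311 − 1 = 310.
φ(65621) = 210 × 310 = 65100.

65100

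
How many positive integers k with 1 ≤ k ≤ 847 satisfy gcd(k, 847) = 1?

660

847 = 7 * 11**2.
φ(7) = 7 − 1 = 6.
φ(11^2) = 11^1·(11−1) = 11·10 = 110.
Since φ is multiplicative, φ(847) = 6 · 110 = 660.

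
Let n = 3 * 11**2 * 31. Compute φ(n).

φ(11253) = 11253 · (1 − 1/3) · (1 − 1/11) · (1 − 1/31)
       = 11253 · 600/1023 = 6600.

6600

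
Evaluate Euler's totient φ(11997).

7560

11997 = 3^2 × 31 × 43.
φ(11997) = 11997 · (1 − 1/3) · (1 − 1/31) · (1 − 1/43)
       = 11997 · 2520/3999 = 7560.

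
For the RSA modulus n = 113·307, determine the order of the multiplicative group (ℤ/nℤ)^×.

φ(pq) = (p−1)(q−1) = 112 · 306 = 34272.

34272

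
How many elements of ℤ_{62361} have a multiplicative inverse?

62361 = 3^2 · 13^2 · 41.
φ(62361) = 62361 · (1 − 1/3) · (1 − 1/13) · (1 − 1/41)
       = 62361 · 960/1599 = 37440.

37440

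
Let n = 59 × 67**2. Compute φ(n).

256476

φ(59) = 59 − 1 = 58.
φ(67^2) = 67^2 − 67^1 = 4489 − 67 = 4422.
Since φ is multiplicative, φ(264851) = 58 · 4422 = 256476.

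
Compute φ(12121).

10560

First factor: 12121 = 17 * 23 * 31.
φ(17) = 17 − 1 = 16.
φ(23) = 23 − 1 = 22.
φ(31) = 31 − 1 = 30.
Since φ is multiplicative, φ(12121) = 16 · 22 · 30 = 10560.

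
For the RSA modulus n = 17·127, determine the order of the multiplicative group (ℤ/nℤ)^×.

2016

For distinct primes, φ(pq) = (p−1)(q−1) = 16 × 126 = 2016.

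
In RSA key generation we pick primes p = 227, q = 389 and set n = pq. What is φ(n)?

87688

φ(pq) = (p−1)(q−1) = 226 · 388 = 87688.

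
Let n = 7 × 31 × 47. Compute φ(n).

φ(7) = 7 − 1 = 6.
φ(31) = 31 − 1 = 30.
φ(47) = 47 − 1 = 46.
Since φ is multiplicative, φ(10199) = 6 · 30 · 46 = 8280.

8280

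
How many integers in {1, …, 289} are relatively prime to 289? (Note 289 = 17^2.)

φ(17^2) = 17^1·(17−1) = 17·16 = 272.

272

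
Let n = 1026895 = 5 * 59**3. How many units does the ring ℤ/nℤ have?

807592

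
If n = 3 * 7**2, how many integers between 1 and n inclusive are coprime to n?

84

φ(3) = 3 − 1 = 2.
φ(7^2) = 7^2 − 7^1 = 49 − 7 = 42.
Multiply: 2 · 42 = 84.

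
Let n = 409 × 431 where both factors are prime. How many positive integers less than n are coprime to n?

φ(409) = 409 − 1 = 408.
φ(431) = 431 − 1 = 430.
Multiply: 408 · 430 = 175440.

175440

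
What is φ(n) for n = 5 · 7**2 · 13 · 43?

84672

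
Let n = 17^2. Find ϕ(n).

272

φ(17^2) = 17^1·(17−1) = 17·16 = 272.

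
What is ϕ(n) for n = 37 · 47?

1656

φ(1739) = 1739 · (1 − 1/37) · (1 − 1/47)
       = 1739 · 1656/1739 = 1656.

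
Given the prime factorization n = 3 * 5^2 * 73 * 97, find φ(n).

276480

φ(531075) = 531075 · (1 − 1/3) · (1 − 1/5) · (1 − 1/73) · (1 − 1/97)
       = 531075 · 55296/106215 = 276480.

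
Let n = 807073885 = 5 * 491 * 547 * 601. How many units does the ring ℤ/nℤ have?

642096000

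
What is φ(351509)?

295680

351509 = 17 * 23 * 29 * 31.
φ(351509) = 351509 · (1 − 1/17) · (1 − 1/23) · (1 − 1/29) · (1 − 1/31)
       = 351509 · 295680/351509 = 295680.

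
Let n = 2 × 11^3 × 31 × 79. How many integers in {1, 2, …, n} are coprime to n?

φ(6519238) = 6519238 · (1 − 1/2) · (1 − 1/11) · (1 − 1/31) · (1 − 1/79)
       = 6519238 · 23400/53878 = 2831400.

2831400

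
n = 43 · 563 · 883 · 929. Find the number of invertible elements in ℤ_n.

φ(43) = 43 − 1 = 42.
φ(563) = 563 − 1 = 562.
φ(883) = 883 − 1 = 882.
φ(929) = 929 − 1 = 928.
Multiply: 42 · 562 · 882 · 928 = 19319779584.

19319779584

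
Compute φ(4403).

4403 = 7 · 17 · 37.
φ(7) = 7 − 1 = 6.
φ(17) = 17 − 1 = 16.
φ(37) = 37 − 1 = 36.
Multiply: 6 · 16 · 36 = 3456.

3456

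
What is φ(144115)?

103680

First factor: 144115 = 5 · 19 · 37 · 41.
φ(5) = 5 − 1 = 4.
φ(19) = 19 − 1 = 18.
φ(37) = 37 − 1 = 36.
φ(41) = 41 − 1 = 40.
Since φ is multiplicative, φ(144115) = 4 · 18 · 36 · 40 = 103680.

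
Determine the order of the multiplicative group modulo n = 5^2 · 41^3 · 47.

φ(80982175) = 80982175 · (1 − 1/5) · (1 − 1/41) · (1 − 1/47)
       = 80982175 · 7360/9635 = 61860800.

61860800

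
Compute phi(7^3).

φ(343) = 343 · (1 − 1/7)
       = 343 · 6/7 = 294.

294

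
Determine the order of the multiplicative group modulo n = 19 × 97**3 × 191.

φ(3312090317) = 3312090317 · (1 − 1/19) · (1 − 1/97) · (1 − 1/191)
       = 3312090317 · 328320/352013 = 3089162880.

3089162880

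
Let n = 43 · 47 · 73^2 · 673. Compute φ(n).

φ(7248148757) = 7248148757 · (1 − 1/43) · (1 − 1/47) · (1 − 1/73) · (1 − 1/673)
       = 7248148757 · 93477888/99289709 = 6823885824.

6823885824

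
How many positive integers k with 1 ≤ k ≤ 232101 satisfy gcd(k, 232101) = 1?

Prime factorization: 232101 = 3^2 × 17 × 37 × 41.
φ(3^2) = 3^2 − 3^1 = 9 − 3 = 6.
φ(17) = 17 − 1 = 16.
φ(37) = 37 − 1 = 36.
φ(41) = 41 − 1 = 40.
Multiply: 6 · 16 · 36 · 40 = 138240.

138240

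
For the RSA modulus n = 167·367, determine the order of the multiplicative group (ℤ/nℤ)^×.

φ(n) = (p − 1)(q − 1) = (167−1)(367−1) = 166·366 = 60756.

60756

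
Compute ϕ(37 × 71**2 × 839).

φ(37) = 37 − 1 = 36.
φ(71^2) = 71^2 − 71^1 = 5041 − 71 = 4970.
φ(839) = 839 − 1 = 838.
Since φ is multiplicative, φ(156487763) = 36 · 4970 · 838 = 149934960.

149934960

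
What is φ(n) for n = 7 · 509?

φ(7) = 7 − 1 = 6.
φ(509) = 509 − 1 = 508.
Multiply: 6 · 508 = 3048.

3048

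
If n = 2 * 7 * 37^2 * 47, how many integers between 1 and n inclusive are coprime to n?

367632

φ(900802) = 900802 · (1 − 1/2) · (1 − 1/7) · (1 − 1/37) · (1 − 1/47)
       = 900802 · 9936/24346 = 367632.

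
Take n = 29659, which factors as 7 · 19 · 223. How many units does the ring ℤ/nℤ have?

23976

φ(29659) = 29659 · (1 − 1/7) · (1 − 1/19) · (1 − 1/223)
       = 29659 · 23976/29659 = 23976.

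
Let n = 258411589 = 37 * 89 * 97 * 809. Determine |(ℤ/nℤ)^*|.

φ(258411589) = 258411589 · (1 − 1/37) · (1 − 1/89) · (1 − 1/97) · (1 − 1/809)
       = 258411589 · 245735424/258411589 = 245735424.

245735424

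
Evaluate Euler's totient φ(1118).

Factor 1118: 1118 = 2 × 13 × 43.
φ(1118) = 1118 · (1 − 1/2) · (1 − 1/13) · (1 − 1/43)
       = 1118 · 504/1118 = 504.

504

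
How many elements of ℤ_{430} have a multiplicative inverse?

168

Factor 430: 430 = 2 × 5 × 43.
φ(2) = 2 − 1 = 1.
φ(5) = 5 − 1 = 4.
φ(43) = 43 − 1 = 42.
Multiply: 1 · 4 · 42 = 168.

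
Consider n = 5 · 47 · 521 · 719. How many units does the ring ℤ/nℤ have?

68698240

φ(88030765) = 88030765 · (1 − 1/5) · (1 − 1/47) · (1 − 1/521) · (1 − 1/719)
       = 88030765 · 68698240/88030765 = 68698240.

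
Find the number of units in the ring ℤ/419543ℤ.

Prime factorization: 419543 = 17 × 23 × 29 × 37.
φ(17) = 17 − 1 = 16.
φ(23) = 23 − 1 = 22.
φ(29) = 29 − 1 = 28.
φ(37) = 37 − 1 = 36.
φ(419543) = 16 × 22 × 28 × 36 = 354816.

354816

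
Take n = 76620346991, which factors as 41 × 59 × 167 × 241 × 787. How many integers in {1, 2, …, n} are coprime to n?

φ(41) = 41 − 1 = 40.
φ(59) = 59 − 1 = 58.
φ(167) = 167 − 1 = 166.
φ(241) = 241 − 1 = 240.
φ(787) = 787 − 1 = 786.
Multiply: 40 · 58 · 166 · 240 · 786 = 72649036800.

72649036800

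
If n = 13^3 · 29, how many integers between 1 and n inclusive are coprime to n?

56784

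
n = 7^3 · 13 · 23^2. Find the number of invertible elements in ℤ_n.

1785168

φ(2358811) = 2358811 · (1 − 1/7) · (1 − 1/13) · (1 − 1/23)
       = 2358811 · 1584/2093 = 1785168.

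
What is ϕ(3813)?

Factor 3813: 3813 = 3 * 31 * 41.
φ(3) = 3 − 1 = 2.
φ(31) = 31 − 1 = 30.
φ(41) = 41 − 1 = 40.
Multiply: 2 · 30 · 40 = 2400.

2400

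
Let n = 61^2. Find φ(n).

3660

φ(3721) = 3721 · (1 − 1/61)
       = 3721 · 60/61 = 3660.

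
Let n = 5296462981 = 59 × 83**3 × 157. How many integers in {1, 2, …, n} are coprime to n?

φ(5296462981) = 5296462981 · (1 − 1/59) · (1 − 1/83) · (1 − 1/157)
       = 5296462981 · 741936/768829 = 5111197104.

5111197104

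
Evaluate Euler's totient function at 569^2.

φ(323761) = 323761 · (1 − 1/569)
       = 323761 · 568/569 = 323192.

323192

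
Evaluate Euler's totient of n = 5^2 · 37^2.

φ(34225) = 34225 · (1 − 1/5) · (1 − 1/37)
       = 34225 · 144/185 = 26640.

26640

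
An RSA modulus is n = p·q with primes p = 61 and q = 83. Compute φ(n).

φ(n) = (p − 1)(q − 1) = (61−1)(83−1) = 60·82 = 4920.

4920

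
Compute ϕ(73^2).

φ(73^2) = 73^1·(73−1) = 73·72 = 5256.

5256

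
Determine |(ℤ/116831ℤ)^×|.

Prime factorization: 116831 = 11 · 13 · 19 · 43.
φ(116831) = 116831 · (1 − 1/11) · (1 − 1/13) · (1 − 1/19) · (1 − 1/43)
       = 116831 · 90720/116831 = 90720.

90720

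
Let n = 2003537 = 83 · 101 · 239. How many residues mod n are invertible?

1951600

φ(83) = 83 − 1 = 82.
φ(101) = 101 − 1 = 100.
φ(239) = 239 − 1 = 238.
Multiply: 82 · 100 · 238 = 1951600.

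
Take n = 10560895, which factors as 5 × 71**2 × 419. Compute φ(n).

φ(5) = 5 − 1 = 4.
φ(71^2) = 71^2 − 71^1 = 5041 − 71 = 4970.
φ(419) = 419 − 1 = 418.
φ(10560895) = 4 × 4970 × 418 = 8309840.

8309840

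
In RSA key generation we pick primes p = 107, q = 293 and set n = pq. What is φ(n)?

φ(107) = 107 − 1 = 106.
φ(293) = 293 − 1 = 292.
φ(31351) = 106 × 292 = 30952.

30952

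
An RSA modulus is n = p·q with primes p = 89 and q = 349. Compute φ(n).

30624

φ(89) = 89 − 1 = 88.
φ(349) = 349 − 1 = 348.
Since φ is multiplicative, φ(31061) = 88 · 348 = 30624.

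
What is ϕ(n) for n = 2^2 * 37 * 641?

φ(94868) = 94868 · (1 − 1/2) · (1 − 1/37) · (1 − 1/641)
       = 94868 · 23040/47434 = 46080.

46080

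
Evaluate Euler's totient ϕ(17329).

15120

Factor 17329: 17329 = 13 × 31 × 43.
φ(17329) = 17329 · (1 − 1/13) · (1 − 1/31) · (1 − 1/43)
       = 17329 · 15120/17329 = 15120.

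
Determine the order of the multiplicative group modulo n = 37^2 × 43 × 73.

φ(37^2) = 37^1·(37−1) = 37·36 = 1332.
φ(43) = 43 − 1 = 42.
φ(73) = 73 − 1 = 72.
Since φ is multiplicative, φ(4297291) = 1332 · 42 · 72 = 4027968.

4027968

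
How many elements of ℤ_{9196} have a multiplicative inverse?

Prime factorization: 9196 = 2^2 · 11^2 · 19.
φ(9196) = 9196 · (1 − 1/2) · (1 − 1/11) · (1 − 1/19)
       = 9196 · 180/418 = 3960.

3960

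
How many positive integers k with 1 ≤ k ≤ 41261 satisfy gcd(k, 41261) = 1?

Factor 41261: 41261 = 11**3 · 31.
φ(41261) = 41261 · (1 − 1/11) · (1 − 1/31)
       = 41261 · 300/341 = 36300.

36300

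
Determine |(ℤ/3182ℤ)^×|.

1512

3182 = 2 × 37 × 43.
φ(3182) = 3182 · (1 − 1/2) · (1 − 1/37) · (1 − 1/43)
       = 3182 · 1512/3182 = 1512.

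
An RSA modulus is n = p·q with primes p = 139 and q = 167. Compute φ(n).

φ(n) = (p − 1)(q − 1) = (139−1)(167−1) = 138·166 = 22908.

22908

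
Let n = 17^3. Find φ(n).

φ(4913) = 4913 · (1 − 1/17)
       = 4913 · 16/17 = 4624.

4624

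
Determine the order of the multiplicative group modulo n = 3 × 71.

φ(213) = 213 · (1 − 1/3) · (1 − 1/71)
       = 213 · 140/213 = 140.

140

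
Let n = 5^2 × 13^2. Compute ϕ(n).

3120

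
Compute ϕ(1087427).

914760

Prime factorization: 1087427 = 11**3 · 19 · 43.
φ(11^3) = 11^2·(11−1) = 121·10 = 1210.
φ(19) = 19 − 1 = 18.
φ(43) = 43 − 1 = 42.
Since φ is multiplicative, φ(1087427) = 1210 · 18 · 42 = 914760.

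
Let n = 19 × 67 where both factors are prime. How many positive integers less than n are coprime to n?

φ(pq) = (p−1)(q−1) = 18 · 66 = 1188.

1188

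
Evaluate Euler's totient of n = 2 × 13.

φ(26) = 26 · (1 − 1/2) · (1 − 1/13)
       = 26 · 12/26 = 12.

12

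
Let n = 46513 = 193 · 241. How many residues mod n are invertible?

46080

φ(193) = 193 − 1 = 192.
φ(241) = 241 − 1 = 240.
Multiply: 192 · 240 = 46080.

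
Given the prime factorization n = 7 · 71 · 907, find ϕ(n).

φ(7) = 7 − 1 = 6.
φ(71) = 71 − 1 = 70.
φ(907) = 907 − 1 = 906.
φ(450779) = 6 × 70 × 906 = 380520.

380520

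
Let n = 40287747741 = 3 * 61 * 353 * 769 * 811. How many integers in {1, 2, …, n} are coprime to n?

φ(3) = 3 − 1 = 2.
φ(61) = 61 − 1 = 60.
φ(353) = 353 − 1 = 352.
φ(769) = 769 − 1 = 768.
φ(811) = 811 − 1 = 810.
Since φ is multiplicative, φ(40287747741) = 2 · 60 · 352 · 768 · 810 = 26276659200.

26276659200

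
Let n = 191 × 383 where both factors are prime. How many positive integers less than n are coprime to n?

72580

φ(191) = 191 − 1 = 190.
φ(383) = 383 − 1 = 382.
Since φ is multiplicative, φ(73153) = 190 · 382 = 72580.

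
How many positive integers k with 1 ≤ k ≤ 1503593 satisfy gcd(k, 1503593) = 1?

1503593 = 7 × 13^2 × 31 × 41.
φ(1503593) = 1503593 · (1 − 1/7) · (1 − 1/13) · (1 − 1/31) · (1 − 1/41)
       = 1503593 · 86400/115661 = 1123200.

1123200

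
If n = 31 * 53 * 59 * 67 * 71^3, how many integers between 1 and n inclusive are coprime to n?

2107226721600

φ(2324552846669) = 2324552846669 · (1 − 1/31) · (1 − 1/53) · (1 − 1/59) · (1 − 1/67) · (1 − 1/71)
       = 2324552846669 · 418017600/461129309 = 2107226721600.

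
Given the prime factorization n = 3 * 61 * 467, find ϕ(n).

φ(85461) = 85461 · (1 − 1/3) · (1 − 1/61) · (1 − 1/467)
       = 85461 · 55920/85461 = 55920.

55920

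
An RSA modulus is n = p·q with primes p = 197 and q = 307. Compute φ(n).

59976

φ(60479) = 60479 · (1 − 1/197) · (1 − 1/307)
       = 60479 · 59976/60479 = 59976.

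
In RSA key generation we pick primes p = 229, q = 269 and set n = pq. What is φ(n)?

61104

φ(229) = 229 − 1 = 228.
φ(269) = 269 − 1 = 268.
Since φ is multiplicative, φ(61601) = 228 · 268 = 61104.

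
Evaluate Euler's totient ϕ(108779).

First factor: 108779 = 11^2 · 29 · 31.
φ(108779) = 108779 · (1 − 1/11) · (1 − 1/29) · (1 − 1/31)
       = 108779 · 8400/9889 = 92400.

92400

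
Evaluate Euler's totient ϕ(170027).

134400

Prime factorization: 170027 = 11 · 13 · 29 · 41.
φ(11) = 11 − 1 = 10.
φ(13) = 13 − 1 = 12.
φ(29) = 29 − 1 = 28.
φ(41) = 41 − 1 = 40.
Since φ is multiplicative, φ(170027) = 10 · 12 · 28 · 40 = 134400.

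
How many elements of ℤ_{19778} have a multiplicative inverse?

8400

Prime factorization: 19778 = 2 × 11 × 29 × 31.
φ(2) = 2 − 1 = 1.
φ(11) = 11 − 1 = 10.
φ(29) = 29 − 1 = 28.
φ(31) = 31 − 1 = 30.
Since φ is multiplicative, φ(19778) = 1 · 10 · 28 · 30 = 8400.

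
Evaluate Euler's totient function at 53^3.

146068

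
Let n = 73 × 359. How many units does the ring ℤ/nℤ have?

φ(73) = 73 − 1 = 72.
φ(359) = 359 − 1 = 358.
φ(26207) = 72 × 358 = 25776.

25776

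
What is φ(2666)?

1260

Prime factorization: 2666 = 2 · 31 · 43.
φ(2) = 2 − 1 = 1.
φ(31) = 31 − 1 = 30.
φ(43) = 43 − 1 = 42.
Since φ is multiplicative, φ(2666) = 1 · 30 · 42 = 1260.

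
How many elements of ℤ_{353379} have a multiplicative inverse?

Factor 353379: 353379 = 3 * 13^2 * 17 * 41.
φ(3) = 3 − 1 = 2.
φ(13^2) = 13^1·(13−1) = 13·12 = 156.
φ(17) = 17 − 1 = 16.
φ(41) = 41 − 1 = 40.
Since φ is multiplicative, φ(353379) = 2 · 156 · 16 · 40 = 199680.

199680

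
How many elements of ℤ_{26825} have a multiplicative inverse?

Factor 26825: 26825 = 5^2 * 29 * 37.
φ(5^2) = 5^2 − 5^1 = 25 − 5 = 20.
φ(29) = 29 − 1 = 28.
φ(37) = 37 − 1 = 36.
Multiply: 20 · 28 · 36 = 20160.

20160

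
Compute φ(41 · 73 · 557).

1601280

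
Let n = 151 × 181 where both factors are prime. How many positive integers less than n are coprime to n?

27000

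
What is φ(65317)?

65317 = 7^2 · 31 · 43.
φ(7^2) = 7^2 − 7^1 = 49 − 7 = 42.
φ(31) = 31 − 1 = 30.
φ(43) = 43 − 1 = 42.
φ(65317) = 42 × 30 × 42 = 52920.

52920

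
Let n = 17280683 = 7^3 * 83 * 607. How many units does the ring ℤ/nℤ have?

φ(7^3) = 7^2·(7−1) = 49·6 = 294.
φ(83) = 83 − 1 = 82.
φ(607) = 607 − 1 = 606.
φ(17280683) = 294 × 82 × 606 = 14609448.

14609448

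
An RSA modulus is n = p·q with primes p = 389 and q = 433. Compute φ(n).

For distinct primes, φ(pq) = (p−1)(q−1) = 388 × 432 = 167616.

167616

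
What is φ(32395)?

Factor 32395: 32395 = 5 · 11 · 19 · 31.
φ(32395) = 32395 · (1 − 1/5) · (1 − 1/11) · (1 − 1/19) · (1 − 1/31)
       = 32395 · 21600/32395 = 21600.

21600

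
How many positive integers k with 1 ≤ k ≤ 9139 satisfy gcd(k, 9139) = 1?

Factor 9139: 9139 = 13 · 19 · 37.
φ(9139) = 9139 · (1 − 1/13) · (1 − 1/19) · (1 − 1/37)
       = 9139 · 7776/9139 = 7776.

7776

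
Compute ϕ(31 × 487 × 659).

φ(9948923) = 9948923 · (1 − 1/31) · (1 − 1/487) · (1 − 1/659)
       = 9948923 · 9593640/9948923 = 9593640.

9593640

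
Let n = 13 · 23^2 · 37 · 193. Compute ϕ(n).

41969664

φ(49108657) = 49108657 · (1 − 1/13) · (1 − 1/23) · (1 − 1/37) · (1 − 1/193)
       = 49108657 · 1824768/2135159 = 41969664.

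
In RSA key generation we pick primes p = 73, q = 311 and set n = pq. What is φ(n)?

φ(pq) = (p−1)(q−1) = 72 · 310 = 22320.

22320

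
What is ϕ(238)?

Factor 238: 238 = 2 * 7 * 17.
φ(2) = 2 − 1 = 1.
φ(7) = 7 − 1 = 6.
φ(17) = 17 − 1 = 16.
φ(238) = 1 × 6 × 16 = 96.

96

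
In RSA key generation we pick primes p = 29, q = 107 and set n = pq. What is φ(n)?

φ(29) = 29 − 1 = 28.
φ(107) = 107 − 1 = 106.
Since φ is multiplicative, φ(3103) = 28 · 106 = 2968.

2968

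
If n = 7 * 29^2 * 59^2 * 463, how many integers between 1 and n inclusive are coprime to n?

φ(9488095561) = 9488095561 · (1 − 1/7) · (1 − 1/29) · (1 − 1/59) · (1 − 1/463)
       = 9488095561 · 4501728/5545351 = 7702456608.

7702456608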